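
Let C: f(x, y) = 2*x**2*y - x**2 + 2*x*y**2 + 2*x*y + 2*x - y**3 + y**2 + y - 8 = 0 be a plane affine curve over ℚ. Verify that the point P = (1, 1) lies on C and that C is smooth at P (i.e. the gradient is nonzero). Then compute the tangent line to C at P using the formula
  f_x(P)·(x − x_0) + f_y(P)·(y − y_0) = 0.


Tangent line at P: 8*x + 8*y - 16 = 0.

Step 1: f(1, 1) = 0, so P lies on C.
Step 2: partial derivatives
  f_x(x, y) = 4*x*y - 2*x + 2*y**2 + 2*y + 2, f_y(x, y) = 2*x**2 + 4*x*y + 2*x - 3*y**2 + 2*y + 1.
  f_x(P) = 8, f_y(P) = 8 (gradient nonzero, so P is smooth).
Step 3: tangent line at P: 8·(x − 1) + 8·(y − 1) = 0.
Expanding: 8*x + 8*y - 16 = 0.


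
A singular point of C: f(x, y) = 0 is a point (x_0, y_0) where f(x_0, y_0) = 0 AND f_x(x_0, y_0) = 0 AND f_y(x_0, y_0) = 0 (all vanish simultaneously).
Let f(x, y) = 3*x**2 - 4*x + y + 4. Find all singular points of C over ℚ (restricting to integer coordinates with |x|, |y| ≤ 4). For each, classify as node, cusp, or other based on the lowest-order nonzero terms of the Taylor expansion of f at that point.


No singular points in the scanned grid; C is smooth there.

Compute partial derivatives:
  f_x = 6*x - 4.
  f_y = 1.
f_y = 1 is a nonzero constant, so f_y never vanishes: no point (x, y) can satisfy f = f_x = f_y = 0. In particular no (x, y) ∈ {−4, ..., 4}² is singular; the curve is smooth.


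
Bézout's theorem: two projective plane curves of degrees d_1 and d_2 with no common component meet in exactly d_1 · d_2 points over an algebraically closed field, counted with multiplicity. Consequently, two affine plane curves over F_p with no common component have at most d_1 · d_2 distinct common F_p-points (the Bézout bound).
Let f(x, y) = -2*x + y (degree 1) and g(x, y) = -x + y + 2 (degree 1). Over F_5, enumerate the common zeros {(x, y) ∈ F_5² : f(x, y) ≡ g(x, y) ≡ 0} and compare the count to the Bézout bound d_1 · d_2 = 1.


Common zeros: {(3, 1)}; count = 1; Bézout bound = 1.

deg(f) = 1, deg(g) = 1, so Bézout bound = 1.
Scan x ∈ F_5. For each x, list the y ∈ F_5 with f(x, y) ≡ 0 and those with g(x, y) ≡ 0 (mod 5); the common zeros in that column are the intersection.
  x = 0: f ≡ 0 at y ∈ {0}; g ≡ 0 at y ∈ {3}; common: ∅.
  x = 1: f ≡ 0 at y ∈ {2}; g ≡ 0 at y ∈ {4}; common: ∅.
  x = 2: f ≡ 0 at y ∈ {4}; g ≡ 0 at y ∈ {0}; common: ∅.
  x = 3: f ≡ 0 at y ∈ {1}; g ≡ 0 at y ∈ {1}; common: {1}.
  x = 4: f ≡ 0 at y ∈ {3}; g ≡ 0 at y ∈ {2}; common: ∅.
Collecting: common zeros = {(3, 1)}, so the count is 1.
Comparison with the Bézout bound: 1 ≤ 1 = deg(f)·deg(g), as expected for curves with no common component (the bound is attained).


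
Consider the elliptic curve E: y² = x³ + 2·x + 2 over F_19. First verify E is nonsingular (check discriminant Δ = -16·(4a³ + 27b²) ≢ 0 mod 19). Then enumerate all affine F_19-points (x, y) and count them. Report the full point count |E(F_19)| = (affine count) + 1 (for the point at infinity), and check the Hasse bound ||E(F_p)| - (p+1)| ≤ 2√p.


Affine points = {(1, 9), (1, 10), (3, 4), (3, 15), (4, 6), (4, 13), (5, 2), (5, 17), (7, 6), (7, 13), (8, 6), (8, 13), (11, 5), (11, 14), (12, 5), (12, 14), (14, 0), (15, 5), (15, 14), (16, 8), (16, 11), (17, 3), (17, 16)}; affine count = 23; |E(F_19)| = 24.

Discriminant check: Δ ∝ 4a³ + 27b² = 4·2³ + 27·2² = 4·8 + 27·4 ≡ 7 (mod 19). Nonzero ⇒ E is nonsingular.
For each x ∈ F_19, compute rhs = x³ + 2·x + 2 mod 19, then count y ∈ F_19 with y² ≡ rhs.
  x = 0: rhs = 2, matching y values: none (0 points).
  x = 1: rhs = 5, matching y values: 9, 10 (2 points).
  x = 2: rhs = 14, matching y values: none (0 points).
  x = 3: rhs = 16, matching y values: 4, 15 (2 points).
  x = 4: rhs = 17, matching y values: 6, 13 (2 points).
  x = 5: rhs = 4, matching y values: 2, 17 (2 points).
  x = 6: rhs = 2, matching y values: none (0 points).
  x = 7: rhs = 17, matching y values: 6, 13 (2 points).
  x = 8: rhs = 17, matching y values: 6, 13 (2 points).
  x = 9: rhs = 8, matching y values: none (0 points).
  x = 10: rhs = 15, matching y values: none (0 points).
  x = 11: rhs = 6, matching y values: 5, 14 (2 points).
  x = 12: rhs = 6, matching y values: 5, 14 (2 points).
  x = 13: rhs = 2, matching y values: none (0 points).
  x = 14: rhs = 0, matching y values: 0 (1 points).
  x = 15: rhs = 6, matching y values: 5, 14 (2 points).
  x = 16: rhs = 7, matching y values: 8, 11 (2 points).
  x = 17: rhs = 9, matching y values: 3, 16 (2 points).
  x = 18: rhs = 18, matching y values: none (0 points).
Total affine count: 23.
Full point count |E(F_19)| = 23 + 1 = 24.
Hasse bound: |24 − (19+1)| = |4| = 4 ≤ 2√19 ≈ 8.7178 ✓.


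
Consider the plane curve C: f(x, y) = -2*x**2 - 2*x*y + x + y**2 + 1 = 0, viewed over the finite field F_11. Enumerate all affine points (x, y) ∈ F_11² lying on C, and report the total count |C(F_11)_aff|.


Affine F_11-points: {(1, 0), (1, 2), (2, 5), (2, 10), (3, 2), (3, 4), (5, 0), (5, 10), (10, 4), (10, 5)}; count = 10.

For each of the 121 pairs (x, y) ∈ F_11², evaluate f(x, y) mod 11. Record the zeros.
  x = 0: [0↦1, 1↦2, 2↦5, 3↦10, 4↦6, 5↦4, 6↦4, 7↦6, 8↦10, 9↦5, 10↦2]  zeros at y ∈ ∅
  x = 1: [0↦0, 1↦10, 2↦0, 3↦3, 4↦8, 5↦4, 6↦2, 7↦2, 8↦4, 9↦8, 10↦3]  zeros at y ∈ {0, 2}
  x = 2: [0↦6, 1↦3, 2↦2, 3↦3, 4↦6, 5↦0, 6↦7, 7↦5, 8↦5, 9↦7, 10↦0]  zeros at y ∈ {5, 10}
  x = 3: [0↦8, 1↦3, 2↦0, 3↦10, 4↦0, 5↦3, 6↦8, 7↦4, 8↦2, 9↦2, 10↦4]  zeros at y ∈ {2, 4}
  x = 4: [0↦6, 1↦10, 2↦5, 3↦2, 4↦1, 5↦2, 6↦5, 7↦10, 8↦6, 9↦4, 10↦4]  zeros at y ∈ ∅
  x = 5: [0↦0, 1↦2, 2↦6, 3↦1, 4↦9, 5↦8, 6↦9, 7↦1, 8↦6, 9↦2, 10↦0]  zeros at y ∈ {0, 10}
  x = 6: [0↦1, 1↦1, 2↦3, 3↦7, 4↦2, 5↦10, 6↦9, 7↦10, 8↦2, 9↦7, 10↦3]  zeros at y ∈ ∅
  x = 7: [0↦9, 1↦7, 2↦7, 3↦9, 4↦2, 5↦8, 6↦5, 7↦4, 8↦5, 9↦8, 10↦2]  zeros at y ∈ ∅
  x = 8: [0↦2, 1↦9, 2↦7, 3↦7, 4↦9, 5↦2, 6↦8, 7↦5, 8↦4, 9↦5, 10↦8]  zeros at y ∈ ∅
  x = 9: [0↦2, 1↦7, 2↦3, 3↦1, 4↦1, 5↦3, 6↦7, 7↦2, 8↦10, 9↦9, 10↦10]  zeros at y ∈ ∅
  x = 10: [0↦9, 1↦1, 2↦6, 3↦2, 4↦0, 5↦0, 6↦2, 7↦6, 8↦1, 9↦9, 10↦8]  zeros at y ∈ {4, 5}
Collecting zeros: affine points = {(1, 0), (1, 2), (2, 5), (2, 10), (3, 2), (3, 4), (5, 0), (5, 10), (10, 4), (10, 5)}.
Total count |C(F_11)_aff| = 10.


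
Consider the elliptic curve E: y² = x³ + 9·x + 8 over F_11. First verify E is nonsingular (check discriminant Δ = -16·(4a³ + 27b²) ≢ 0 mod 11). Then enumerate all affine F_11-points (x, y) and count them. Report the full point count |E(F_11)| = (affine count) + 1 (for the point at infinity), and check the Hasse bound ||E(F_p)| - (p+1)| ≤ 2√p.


Affine points = {(2, 1), (2, 10), (4, 3), (4, 8), (6, 5), (6, 6), (8, 3), (8, 8), (9, 2), (9, 9), (10, 3), (10, 8)}; affine count = 12; |E(F_11)| = 13.

Discriminant check: Δ ∝ 4a³ + 27b² = 4·9³ + 27·8² = 4·729 + 27·64 ≡ 2 (mod 11). Nonzero ⇒ E is nonsingular.
For each x ∈ F_11, compute rhs = x³ + 9·x + 8 mod 11, then count y ∈ F_11 with y² ≡ rhs.
  x = 0: rhs = 8, matching y values: none (0 points).
  x = 1: rhs = 7, matching y values: none (0 points).
  x = 2: rhs = 1, matching y values: 1, 10 (2 points).
  x = 3: rhs = 7, matching y values: none (0 points).
  x = 4: rhs = 9, matching y values: 3, 8 (2 points).
  x = 5: rhs = 2, matching y values: none (0 points).
  x = 6: rhs = 3, matching y values: 5, 6 (2 points).
  x = 7: rhs = 7, matching y values: none (0 points).
  x = 8: rhs = 9, matching y values: 3, 8 (2 points).
  x = 9: rhs = 4, matching y values: 2, 9 (2 points).
  x = 10: rhs = 9, matching y values: 3, 8 (2 points).
Total affine count: 12.
Full point count |E(F_11)| = 12 + 1 = 13.
Hasse bound: |13 − (11+1)| = |1| = 1 ≤ 2√11 ≈ 6.6332 ✓.


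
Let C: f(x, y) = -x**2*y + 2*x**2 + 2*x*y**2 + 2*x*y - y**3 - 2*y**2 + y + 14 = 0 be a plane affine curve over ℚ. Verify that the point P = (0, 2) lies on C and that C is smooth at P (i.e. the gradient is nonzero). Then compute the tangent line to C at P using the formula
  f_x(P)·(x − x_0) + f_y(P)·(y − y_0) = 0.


Tangent line at P: 12*x - 19*y + 38 = 0.

Step 1: f(0, 2) = 0, so P lies on C.
Step 2: partial derivatives
  f_x(x, y) = -2*x*y + 4*x + 2*y**2 + 2*y, f_y(x, y) = -x**2 + 4*x*y + 2*x - 3*y**2 - 4*y + 1.
  f_x(P) = 12, f_y(P) = -19 (gradient nonzero, so P is smooth).
Step 3: tangent line at P: 12·(x − 0) + -19·(y − 2) = 0.
Expanding: 12*x - 19*y + 38 = 0.


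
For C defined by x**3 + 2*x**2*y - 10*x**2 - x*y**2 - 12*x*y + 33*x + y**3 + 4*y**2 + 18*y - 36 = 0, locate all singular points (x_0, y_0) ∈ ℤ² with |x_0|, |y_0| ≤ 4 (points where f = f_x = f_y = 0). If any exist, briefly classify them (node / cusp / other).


Singular points: {(3, 0)}; classification: node.

Compute partial derivatives:
  f_x = 3*x**2 + 4*x*y - 20*x - y**2 - 12*y + 33.
  f_y = 2*x**2 - 2*x*y - 12*x + 3*y**2 + 8*y + 18.
Scan x_0 ∈ {−4, ..., 4}. For each x_0, f_y(x_0, y) is a polynomial in y; find its integer roots y ∈ {−4, ..., 4}, then test f_x and f at those candidates.
  x = -4: f_y(-4, y) = 3*y**2 + 16*y + 98; no integer root y with |y| ≤ 4.
  x = -3: f_y(-3, y) = 3*y**2 + 14*y + 72; no integer root y with |y| ≤ 4.
  x = -2: f_y(-2, y) = 3*y**2 + 12*y + 50; no integer root y with |y| ≤ 4.
  x = -1: f_y(-1, y) = 3*y**2 + 10*y + 32; no integer root y with |y| ≤ 4.
  x = 0: f_y(0, y) = 3*y**2 + 8*y + 18; no integer root y with |y| ≤ 4.
  x = 1: f_y(1, y) = 3*y**2 + 6*y + 8; no integer root y with |y| ≤ 4.
  x = 2: f_y(2, y) = 3*y**2 + 4*y + 2; no integer root y with |y| ≤ 4.
  x = 3: f_y(3, y) = 3*y**2 + 2*y; vanishes at y ∈ {0}. (3, 0): f_x = 0, f = 0 — SINGULAR.
  x = 4: f_y(4, y) = 3*y**2 + 2; no integer root y with |y| ≤ 4.
Only singular point on the grid: (3, 0).
Classify: substitute x = 3 + u, y = 0 + v and expand: f = u**3 + 2*u**2*v - u**2 - u*v**2 + v**3 + v**2.
No constant or linear terms (consistent with a singular point). Quadratic part: -u**2 + v**2. Cubic part: u**3 + 2*u**2*v - u*v**2 + v**3.
The quadratic part v**2 - u**2 = (v − u)(v + u) splits into two distinct linear factors, so there are two distinct tangent lines y − 0 = ±(x − 3) — this is a node (ordinary double point).
Classification: node.


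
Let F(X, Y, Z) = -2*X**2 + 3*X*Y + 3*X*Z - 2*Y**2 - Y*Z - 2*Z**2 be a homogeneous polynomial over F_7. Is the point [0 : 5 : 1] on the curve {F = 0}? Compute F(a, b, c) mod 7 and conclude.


F(0,5,1) ≡ 6 (mod 7); P is NOT on the curve.

Evaluate F(0, 5, 1) term-by-term (mod 7).
  -2*X**2 ↦ -2·0·1·1 = 0
  3*X*Y ↦ 3·0·5·1 = 0
  3*X*Z ↦ 3·0·1·1 = 0
  -2*Y**2 ↦ -2·1·25·1 = -50
  -Y*Z ↦ -1·1·5·1 = -5
  -2*Z**2 ↦ -2·1·1·1 = -2
Sum: F(0, 5, 1) = (0) + (0) + (0) + (-50) + (-5) + (-2) = -57.
Reducing mod 7: -57 ≡ 6 (mod 7).
Since F(a, b, c) ≡ 6 ≠ 0 (mod 7), P does NOT lie on the curve.


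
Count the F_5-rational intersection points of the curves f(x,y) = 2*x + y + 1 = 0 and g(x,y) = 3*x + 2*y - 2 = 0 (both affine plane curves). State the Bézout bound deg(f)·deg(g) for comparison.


Common zeros: {(1, 2)}; count = 1; Bézout bound = 1.

deg(f) = 1, deg(g) = 1, so Bézout bound = 1.
Scan x ∈ F_5. For each x, list the y ∈ F_5 with f(x, y) ≡ 0 and those with g(x, y) ≡ 0 (mod 5); the common zeros in that column are the intersection.
  x = 0: f ≡ 0 at y ∈ {4}; g ≡ 0 at y ∈ {1}; common: ∅.
  x = 1: f ≡ 0 at y ∈ {2}; g ≡ 0 at y ∈ {2}; common: {2}.
  x = 2: f ≡ 0 at y ∈ {0}; g ≡ 0 at y ∈ {3}; common: ∅.
  x = 3: f ≡ 0 at y ∈ {3}; g ≡ 0 at y ∈ {4}; common: ∅.
  x = 4: f ≡ 0 at y ∈ {1}; g ≡ 0 at y ∈ {0}; common: ∅.
Collecting: common zeros = {(1, 2)}, so the count is 1.
Comparison with the Bézout bound: 1 ≤ 1 = deg(f)·deg(g), as expected for curves with no common component (the bound is attained).


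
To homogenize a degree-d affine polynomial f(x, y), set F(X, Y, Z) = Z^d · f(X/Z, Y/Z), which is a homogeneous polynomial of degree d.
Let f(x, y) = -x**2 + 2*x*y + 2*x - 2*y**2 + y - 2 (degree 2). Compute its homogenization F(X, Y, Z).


F(X, Y, Z) = -X**2 + 2*X*Y + 2*X*Z - 2*Y**2 + Y*Z - 2*Z**2

deg(f) = 2.
Substitute x = X/Z, y = Y/Z into f, then multiply by Z^2.
  monomial -1·x^2·y^0 ↦ -1·X^2·Y^0·Z^0.
  monomial 2·x^1·y^1 ↦ 2·X^1·Y^1·Z^0.
  monomial 2·x^1·y^0 ↦ 2·X^1·Y^0·Z^1.
  monomial -2·x^0·y^2 ↦ -2·X^0·Y^2·Z^0.
  monomial 1·x^0·y^1 ↦ 1·X^0·Y^1·Z^1.
  monomial -2·x^0·y^0 ↦ -2·X^0·Y^0·Z^2.
Collecting: F(X, Y, Z) = -X**2 + 2*X*Y + 2*X*Z - 2*Y**2 + Y*Z - 2*Z**2.


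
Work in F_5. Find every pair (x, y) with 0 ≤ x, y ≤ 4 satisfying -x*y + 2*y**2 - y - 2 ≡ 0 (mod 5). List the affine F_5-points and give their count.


Affine F_5-points: {(1, 3), (2, 2), (4, 1), (4, 4)}; count = 4.

For each of the 25 pairs (x, y) ∈ F_5², evaluate f(x, y) mod 5. Record the zeros.
  x = 0: [0↦3, 1↦4, 2↦4, 3↦3, 4↦1]  zeros at y ∈ ∅
  x = 1: [0↦3, 1↦3, 2↦2, 3↦0, 4↦2]  zeros at y ∈ {3}
  x = 2: [0↦3, 1↦2, 2↦0, 3↦2, 4↦3]  zeros at y ∈ {2}
  x = 3: [0↦3, 1↦1, 2↦3, 3↦4, 4↦4]  zeros at y ∈ ∅
  x = 4: [0↦3, 1↦0, 2↦1, 3↦1, 4↦0]  zeros at y ∈ {1, 4}
Collecting zeros: affine points = {(1, 3), (2, 2), (4, 1), (4, 4)}.
Total count |C(F_5)_aff| = 4.


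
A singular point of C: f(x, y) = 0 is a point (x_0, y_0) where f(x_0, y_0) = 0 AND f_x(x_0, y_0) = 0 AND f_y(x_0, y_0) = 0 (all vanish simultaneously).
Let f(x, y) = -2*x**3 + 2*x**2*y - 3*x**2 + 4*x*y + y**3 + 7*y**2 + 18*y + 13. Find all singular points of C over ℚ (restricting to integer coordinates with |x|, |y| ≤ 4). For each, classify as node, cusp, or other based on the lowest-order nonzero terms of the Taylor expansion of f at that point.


Singular points: {(-1, -2)}; classification: node.

Compute partial derivatives:
  f_x = -6*x**2 + 4*x*y - 6*x + 4*y.
  f_y = 2*x**2 + 4*x + 3*y**2 + 14*y + 18.
Scan x_0 ∈ {−4, ..., 4}. For each x_0, f_y(x_0, y) is a polynomial in y; find its integer roots y ∈ {−4, ..., 4}, then test f_x and f at those candidates.
  x = -4: f_y(-4, y) = 3*y**2 + 14*y + 34; no integer root y with |y| ≤ 4.
  x = -3: f_y(-3, y) = 3*y**2 + 14*y + 24; no integer root y with |y| ≤ 4.
  x = -2: f_y(-2, y) = 3*y**2 + 14*y + 18; no integer root y with |y| ≤ 4.
  x = -1: f_y(-1, y) = 3*y**2 + 14*y + 16; vanishes at y ∈ {-2}. (-1, -2): f_x = 0, f = 0 — SINGULAR.
  x = 0: f_y(0, y) = 3*y**2 + 14*y + 18; no integer root y with |y| ≤ 4.
  x = 1: f_y(1, y) = 3*y**2 + 14*y + 24; no integer root y with |y| ≤ 4.
  x = 2: f_y(2, y) = 3*y**2 + 14*y + 34; no integer root y with |y| ≤ 4.
  x = 3: f_y(3, y) = 3*y**2 + 14*y + 48; no integer root y with |y| ≤ 4.
  x = 4: f_y(4, y) = 3*y**2 + 14*y + 66; no integer root y with |y| ≤ 4.
Only singular point on the grid: (-1, -2).
Classify: substitute x = -1 + u, y = -2 + v and expand: f = -2*u**3 + 2*u**2*v - u**2 + v**3 + v**2.
No constant or linear terms (consistent with a singular point). Quadratic part: -u**2 + v**2. Cubic part: -2*u**3 + 2*u**2*v + v**3.
The quadratic part v**2 - u**2 = (v − u)(v + u) splits into two distinct linear factors, so there are two distinct tangent lines y − -2 = ±(x − -1) — this is a node (ordinary double point).
Classification: node.


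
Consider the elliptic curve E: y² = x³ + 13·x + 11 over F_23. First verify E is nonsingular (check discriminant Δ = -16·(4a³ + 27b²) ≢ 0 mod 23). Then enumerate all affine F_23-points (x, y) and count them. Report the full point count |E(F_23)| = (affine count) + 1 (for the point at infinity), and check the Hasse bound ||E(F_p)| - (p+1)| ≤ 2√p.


Affine points = {(1, 5), (1, 18), (3, 10), (3, 13), (4, 9), (4, 14), (6, 11), (6, 12), (7, 10), (7, 13), (8, 11), (8, 12), (9, 11), (9, 12), (11, 6), (11, 17), (12, 3), (12, 20), (13, 10), (13, 13), (14, 4), (14, 19), (15, 4), (15, 19), (17, 4), (17, 19), (21, 0)}; affine count = 27; |E(F_23)| = 28.

Discriminant check: Δ ∝ 4a³ + 27b² = 4·13³ + 27·11² = 4·2197 + 27·121 ≡ 3 (mod 23). Nonzero ⇒ E is nonsingular.
For each x ∈ F_23, compute rhs = x³ + 13·x + 11 mod 23, then count y ∈ F_23 with y² ≡ rhs.
  x = 0: rhs = 11, matching y values: none (0 points).
  x = 1: rhs = 2, matching y values: 5, 18 (2 points).
  x = 2: rhs = 22, matching y values: none (0 points).
  x = 3: rhs = 8, matching y values: 10, 13 (2 points).
  x = 4: rhs = 12, matching y values: 9, 14 (2 points).
  x = 5: rhs = 17, matching y values: none (0 points).
  x = 6: rhs = 6, matching y values: 11, 12 (2 points).
  x = 7: rhs = 8, matching y values: 10, 13 (2 points).
  x = 8: rhs = 6, matching y values: 11, 12 (2 points).
  x = 9: rhs = 6, matching y values: 11, 12 (2 points).
  x = 10: rhs = 14, matching y values: none (0 points).
  x = 11: rhs = 13, matching y values: 6, 17 (2 points).
  x = 12: rhs = 9, matching y values: 3, 20 (2 points).
  x = 13: rhs = 8, matching y values: 10, 13 (2 points).
  x = 14: rhs = 16, matching y values: 4, 19 (2 points).
  x = 15: rhs = 16, matching y values: 4, 19 (2 points).
  x = 16: rhs = 14, matching y values: none (0 points).
  x = 17: rhs = 16, matching y values: 4, 19 (2 points).
  x = 18: rhs = 5, matching y values: none (0 points).
  x = 19: rhs = 10, matching y values: none (0 points).
  x = 20: rhs = 14, matching y values: none (0 points).
  x = 21: rhs = 0, matching y values: 0 (1 points).
  x = 22: rhs = 20, matching y values: none (0 points).
Total affine count: 27.
Full point count |E(F_23)| = 27 + 1 = 28.
Hasse bound: |28 − (23+1)| = |4| = 4 ≤ 2√23 ≈ 9.5917 ✓.


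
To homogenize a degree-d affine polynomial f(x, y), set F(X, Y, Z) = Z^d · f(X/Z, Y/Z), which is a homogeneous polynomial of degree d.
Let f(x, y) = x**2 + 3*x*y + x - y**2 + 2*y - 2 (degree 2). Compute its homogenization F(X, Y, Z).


F(X, Y, Z) = X**2 + 3*X*Y + X*Z - Y**2 + 2*Y*Z - 2*Z**2

deg(f) = 2.
Substitute x = X/Z, y = Y/Z into f, then multiply by Z^2.
  monomial 1·x^2·y^0 ↦ 1·X^2·Y^0·Z^0.
  monomial 3·x^1·y^1 ↦ 3·X^1·Y^1·Z^0.
  monomial 1·x^1·y^0 ↦ 1·X^1·Y^0·Z^1.
  monomial -1·x^0·y^2 ↦ -1·X^0·Y^2·Z^0.
  monomial 2·x^0·y^1 ↦ 2·X^0·Y^1·Z^1.
  monomial -2·x^0·y^0 ↦ -2·X^0·Y^0·Z^2.
Collecting: F(X, Y, Z) = X**2 + 3*X*Y + X*Z - Y**2 + 2*Y*Z - 2*Z**2.


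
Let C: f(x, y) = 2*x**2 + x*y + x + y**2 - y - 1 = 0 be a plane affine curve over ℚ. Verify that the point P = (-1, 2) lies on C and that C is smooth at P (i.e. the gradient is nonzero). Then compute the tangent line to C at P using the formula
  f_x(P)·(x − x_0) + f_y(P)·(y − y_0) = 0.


Tangent line at P: -x + 2*y - 5 = 0.

Step 1: f(-1, 2) = 0, so P lies on C.
Step 2: partial derivatives
  f_x(x, y) = 4*x + y + 1, f_y(x, y) = x + 2*y - 1.
  f_x(P) = -1, f_y(P) = 2 (gradient nonzero, so P is smooth).
Step 3: tangent line at P: -1·(x − -1) + 2·(y − 2) = 0.
Expanding: -x + 2*y - 5 = 0.


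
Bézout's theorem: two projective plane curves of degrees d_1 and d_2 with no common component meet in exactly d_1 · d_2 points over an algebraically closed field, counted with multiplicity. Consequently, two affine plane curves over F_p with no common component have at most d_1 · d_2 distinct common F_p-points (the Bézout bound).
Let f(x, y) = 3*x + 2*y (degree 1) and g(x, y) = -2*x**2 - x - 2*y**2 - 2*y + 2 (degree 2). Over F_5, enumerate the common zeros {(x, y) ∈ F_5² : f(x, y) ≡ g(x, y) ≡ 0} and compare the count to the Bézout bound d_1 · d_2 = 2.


Common zeros: {(1, 1), (2, 2)}; count = 2; Bézout bound = 2.

deg(f) = 1, deg(g) = 2, so Bézout bound = 2.
Scan x ∈ F_5. For each x, list the y ∈ F_5 with f(x, y) ≡ 0 and those with g(x, y) ≡ 0 (mod 5); the common zeros in that column are the intersection.
  x = 0: f ≡ 0 at y ∈ {0}; g ≡ 0 at y ∈ {2}; common: ∅.
  x = 1: f ≡ 0 at y ∈ {1}; g ≡ 0 at y ∈ {1, 3}; common: {1}.
  x = 2: f ≡ 0 at y ∈ {2}; g ≡ 0 at y ∈ {2}; common: {2}.
  x = 3: f ≡ 0 at y ∈ {3}; g ≡ 0 at y ∈ ∅; common: ∅.
  x = 4: f ≡ 0 at y ∈ {4}; g ≡ 0 at y ∈ ∅; common: ∅.
Collecting: common zeros = {(1, 1), (2, 2)}, so the count is 2.
Comparison with the Bézout bound: 2 ≤ 2 = deg(f)·deg(g), as expected for curves with no common component (the bound is attained).


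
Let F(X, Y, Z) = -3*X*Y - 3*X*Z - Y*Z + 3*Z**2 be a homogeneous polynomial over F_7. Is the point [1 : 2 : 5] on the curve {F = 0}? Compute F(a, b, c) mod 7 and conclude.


F(1,2,5) ≡ 2 (mod 7); P is NOT on the curve.

Evaluate F(1, 2, 5) term-by-term (mod 7).
  -3*X*Y ↦ -3·1·2·1 = -6
  -3*X*Z ↦ -3·1·1·5 = -15
  -Y*Z ↦ -1·1·2·5 = -10
  3*Z**2 ↦ 3·1·1·25 = 75
Sum: F(1, 2, 5) = (-6) + (-15) + (-10) + (75) = 44.
Reducing mod 7: 44 ≡ 2 (mod 7).
Since F(a, b, c) ≡ 2 ≠ 0 (mod 7), P does NOT lie on the curve.


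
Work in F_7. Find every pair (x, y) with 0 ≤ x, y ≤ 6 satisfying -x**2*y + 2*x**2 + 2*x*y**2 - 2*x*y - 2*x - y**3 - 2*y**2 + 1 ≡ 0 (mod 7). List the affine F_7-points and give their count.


Affine F_7-points: {(0, 6), (1, 3), (2, 3), (4, 2), (4, 5), (4, 6), (5, 4), (6, 4)}; count = 8.

For each of the 49 pairs (x, y) ∈ F_7², evaluate f(x, y) mod 7. Record the zeros.
  x = 0: [0↦1, 1↦5, 2↦6, 3↦5, 4↦3, 5↦1, 6↦0]  zeros at y ∈ {6}
  x = 1: [0↦1, 1↦4, 2↦1, 3↦0, 4↦2, 5↦1, 6↦5]  zeros at y ∈ {3}
  x = 2: [0↦5, 1↦5, 2↦3, 3↦0, 4↦4, 5↦2, 6↦2]  zeros at y ∈ {3}
  x = 3: [0↦6, 1↦1, 2↦5, 3↦5, 4↦2, 5↦4, 6↦5]  zeros at y ∈ ∅
  x = 4: [0↦4, 1↦6, 2↦0, 3↦1, 4↦3, 5↦0, 6↦0]  zeros at y ∈ {2, 5, 6}
  x = 5: [0↦6, 1↦6, 2↦2, 3↦2, 4↦0, 5↦4, 6↦1]  zeros at y ∈ {4}
  x = 6: [0↦5, 1↦1, 2↦4, 3↦1, 4↦0, 5↦2, 6↦1]  zeros at y ∈ {4}
Collecting zeros: affine points = {(0, 6), (1, 3), (2, 3), (4, 2), (4, 5), (4, 6), (5, 4), (6, 4)}.
Total count |C(F_7)_aff| = 8.


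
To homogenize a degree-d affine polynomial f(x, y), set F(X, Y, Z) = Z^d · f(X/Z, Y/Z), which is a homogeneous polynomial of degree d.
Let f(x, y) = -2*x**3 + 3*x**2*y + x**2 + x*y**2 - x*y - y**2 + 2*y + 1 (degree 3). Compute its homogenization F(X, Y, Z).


F(X, Y, Z) = -2*X**3 + 3*X**2*Y + X**2*Z + X*Y**2 - X*Y*Z - Y**2*Z + 2*Y*Z**2 + Z**3

deg(f) = 3.
Substitute x = X/Z, y = Y/Z into f, then multiply by Z^3.
  monomial -2·x^3·y^0 ↦ -2·X^3·Y^0·Z^0.
  monomial 3·x^2·y^1 ↦ 3·X^2·Y^1·Z^0.
  monomial 1·x^2·y^0 ↦ 1·X^2·Y^0·Z^1.
  monomial 1·x^1·y^2 ↦ 1·X^1·Y^2·Z^0.
  monomial -1·x^1·y^1 ↦ -1·X^1·Y^1·Z^1.
  monomial -1·x^0·y^2 ↦ -1·X^0·Y^2·Z^1.
  monomial 2·x^0·y^1 ↦ 2·X^0·Y^1·Z^2.
  monomial 1·x^0·y^0 ↦ 1·X^0·Y^0·Z^3.
Collecting: F(X, Y, Z) = -2*X**3 + 3*X**2*Y + X**2*Z + X*Y**2 - X*Y*Z - Y**2*Z + 2*Y*Z**2 + Z**3.


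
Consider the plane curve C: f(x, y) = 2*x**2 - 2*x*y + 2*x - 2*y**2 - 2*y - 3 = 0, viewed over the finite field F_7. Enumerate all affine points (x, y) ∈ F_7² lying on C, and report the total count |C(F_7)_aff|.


Affine F_7-points: {(0, 1), (0, 5), (3, 0), (3, 3), (4, 4), (4, 5), (6, 3), (6, 4)}; count = 8.

For each of the 49 pairs (x, y) ∈ F_7², evaluate f(x, y) mod 7. Record the zeros.
  x = 0: [0↦4, 1↦0, 2↦6, 3↦1, 4↦6, 5↦0, 6↦4]  zeros at y ∈ {1, 5}
  x = 1: [0↦1, 1↦2, 2↦6, 3↦6, 4↦2, 5↦1, 6↦3]  zeros at y ∈ ∅
  x = 2: [0↦2, 1↦1, 2↦3, 3↦1, 4↦2, 5↦6, 6↦6]  zeros at y ∈ ∅
  x = 3: [0↦0, 1↦4, 2↦4, 3↦0, 4↦6, 5↦1, 6↦6]  zeros at y ∈ {0, 3}
  x = 4: [0↦2, 1↦4, 2↦2, 3↦3, 4↦0, 5↦0, 6↦3]  zeros at y ∈ {4, 5}
  x = 5: [0↦1, 1↦1, 2↦4, 3↦3, 4↦5, 5↦3, 6↦4]  zeros at y ∈ ∅
  x = 6: [0↦4, 1↦2, 2↦3, 3↦0, 4↦0, 5↦3, 6↦2]  zeros at y ∈ {3, 4}
Collecting zeros: affine points = {(0, 1), (0, 5), (3, 0), (3, 3), (4, 4), (4, 5), (6, 3), (6, 4)}.
Total count |C(F_7)_aff| = 8.


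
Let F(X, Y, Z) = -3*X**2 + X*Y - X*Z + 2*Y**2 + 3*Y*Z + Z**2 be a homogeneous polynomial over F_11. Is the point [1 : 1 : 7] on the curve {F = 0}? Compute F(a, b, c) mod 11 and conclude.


F(1,1,7) ≡ 8 (mod 11); P is NOT on the curve.

Evaluate F(1, 1, 7) term-by-term (mod 11).
  -3*X**2 ↦ -3·1·1·1 = -3
  X*Y ↦ 1·1·1·1 = 1
  -X*Z ↦ -1·1·1·7 = -7
  2*Y**2 ↦ 2·1·1·1 = 2
  3*Y*Z ↦ 3·1·1·7 = 21
  Z**2 ↦ 1·1·1·49 = 49
Sum: F(1, 1, 7) = (-3) + (1) + (-7) + (2) + (21) + (49) = 63.
Reducing mod 11: 63 ≡ 8 (mod 11).
Since F(a, b, c) ≡ 8 ≠ 0 (mod 11), P does NOT lie on the curve.


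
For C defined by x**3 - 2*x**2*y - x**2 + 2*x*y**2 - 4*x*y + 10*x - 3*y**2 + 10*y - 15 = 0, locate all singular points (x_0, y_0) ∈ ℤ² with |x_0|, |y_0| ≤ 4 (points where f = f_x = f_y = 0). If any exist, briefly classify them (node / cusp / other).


Singular points: {(2, 3)}; classification: node.

Compute partial derivatives:
  f_x = 3*x**2 - 4*x*y - 2*x + 2*y**2 - 4*y + 10.
  f_y = -2*x**2 + 4*x*y - 4*x - 6*y + 10.
Scan x_0 ∈ {−4, ..., 4}. For each x_0, f_y(x_0, y) is a polynomial in y; find its integer roots y ∈ {−4, ..., 4}, then test f_x and f at those candidates.
  x = -4: f_y(-4, y) = -22*y - 6; no integer root y with |y| ≤ 4.
  x = -3: f_y(-3, y) = 4 - 18*y; no integer root y with |y| ≤ 4.
  x = -2: f_y(-2, y) = 10 - 14*y; no integer root y with |y| ≤ 4.
  x = -1: f_y(-1, y) = 12 - 10*y; no integer root y with |y| ≤ 4.
  x = 0: f_y(0, y) = 10 - 6*y; no integer root y with |y| ≤ 4.
  x = 1: f_y(1, y) = 4 - 2*y; vanishes at y ∈ {2}. (1, 2): f_x = 3 ≠ 0.
  x = 2: f_y(2, y) = 2*y - 6; vanishes at y ∈ {3}. (2, 3): f_x = 0, f = 0 — SINGULAR.
  x = 3: f_y(3, y) = 6*y - 20; no integer root y with |y| ≤ 4.
  x = 4: f_y(4, y) = 10*y - 38; no integer root y with |y| ≤ 4.
Only singular point on the grid: (2, 3).
Classify: substitute x = 2 + u, y = 3 + v and expand: f = u**3 - 2*u**2*v - u**2 + 2*u*v**2 + v**2.
No constant or linear terms (consistent with a singular point). Quadratic part: -u**2 + v**2. Cubic part: u**3 - 2*u**2*v + 2*u*v**2.
The quadratic part v**2 - u**2 = (v − u)(v + u) splits into two distinct linear factors, so there are two distinct tangent lines y − 3 = ±(x − 2) — this is a node (ordinary double point).
Classification: node.


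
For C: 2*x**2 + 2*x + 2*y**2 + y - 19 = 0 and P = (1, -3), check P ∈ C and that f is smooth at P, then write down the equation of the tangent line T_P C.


Tangent line at P: 6*x - 11*y - 39 = 0.

Step 1: f(1, -3) = 0, so P lies on C.
Step 2: partial derivatives
  f_x(x, y) = 4*x + 2, f_y(x, y) = 4*y + 1.
  f_x(P) = 6, f_y(P) = -11 (gradient nonzero, so P is smooth).
Step 3: tangent line at P: 6·(x − 1) + -11·(y − -3) = 0.
Expanding: 6*x - 11*y - 39 = 0.


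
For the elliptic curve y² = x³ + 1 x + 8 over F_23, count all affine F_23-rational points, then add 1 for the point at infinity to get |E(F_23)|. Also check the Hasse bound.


Affine points = {(0, 10), (0, 13), (2, 8), (2, 15), (5, 0), (6, 0), (7, 6), (7, 17), (10, 11), (10, 12), (11, 4), (11, 19), (12, 0), (14, 11), (14, 12), (16, 7), (16, 16), (17, 4), (17, 19), (18, 4), (18, 19), (19, 3), (19, 20), (20, 1), (20, 22), (22, 11), (22, 12)}; affine count = 27; |E(F_23)| = 28.

Discriminant check: Δ ∝ 4a³ + 27b² = 4·1³ + 27·8² = 4·1 + 27·64 ≡ 7 (mod 23). Nonzero ⇒ E is nonsingular.
For each x ∈ F_23, compute rhs = x³ + 1·x + 8 mod 23, then count y ∈ F_23 with y² ≡ rhs.
  x = 0: rhs = 8, matching y values: 10, 13 (2 points).
  x = 1: rhs = 10, matching y values: none (0 points).
  x = 2: rhs = 18, matching y values: 8, 15 (2 points).
  x = 3: rhs = 15, matching y values: none (0 points).
  x = 4: rhs = 7, matching y values: none (0 points).
  x = 5: rhs = 0, matching y values: 0 (1 points).
  x = 6: rhs = 0, matching y values: 0 (1 points).
  x = 7: rhs = 13, matching y values: 6, 17 (2 points).
  x = 8: rhs = 22, matching y values: none (0 points).
  x = 9: rhs = 10, matching y values: none (0 points).
  x = 10: rhs = 6, matching y values: 11, 12 (2 points).
  x = 11: rhs = 16, matching y values: 4, 19 (2 points).
  x = 12: rhs = 0, matching y values: 0 (1 points).
  x = 13: rhs = 10, matching y values: none (0 points).
  x = 14: rhs = 6, matching y values: 11, 12 (2 points).
  x = 15: rhs = 17, matching y values: none (0 points).
  x = 16: rhs = 3, matching y values: 7, 16 (2 points).
  x = 17: rhs = 16, matching y values: 4, 19 (2 points).
  x = 18: rhs = 16, matching y values: 4, 19 (2 points).
  x = 19: rhs = 9, matching y values: 3, 20 (2 points).
  x = 20: rhs = 1, matching y values: 1, 22 (2 points).
  x = 21: rhs = 21, matching y values: none (0 points).
  x = 22: rhs = 6, matching y values: 11, 12 (2 points).
Total affine count: 27.
Full point count |E(F_23)| = 27 + 1 = 28.
Hasse bound: |28 − (23+1)| = |4| = 4 ≤ 2√23 ≈ 9.5917 ✓.


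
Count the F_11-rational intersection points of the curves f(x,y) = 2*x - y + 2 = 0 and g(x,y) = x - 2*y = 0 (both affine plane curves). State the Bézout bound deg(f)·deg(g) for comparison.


Common zeros: {(6, 3)}; count = 1; Bézout bound = 1.

deg(f) = 1, deg(g) = 1, so Bézout bound = 1.
Scan x ∈ F_11. For each x, list the y ∈ F_11 with f(x, y) ≡ 0 and those with g(x, y) ≡ 0 (mod 11); the common zeros in that column are the intersection.
  x = 0: f ≡ 0 at y ∈ {2}; g ≡ 0 at y ∈ {0}; common: ∅.
  x = 1: f ≡ 0 at y ∈ {4}; g ≡ 0 at y ∈ {6}; common: ∅.
  x = 2: f ≡ 0 at y ∈ {6}; g ≡ 0 at y ∈ {1}; common: ∅.
  x = 3: f ≡ 0 at y ∈ {8}; g ≡ 0 at y ∈ {7}; common: ∅.
  x = 4: f ≡ 0 at y ∈ {10}; g ≡ 0 at y ∈ {2}; common: ∅.
  x = 5: f ≡ 0 at y ∈ {1}; g ≡ 0 at y ∈ {8}; common: ∅.
  x = 6: f ≡ 0 at y ∈ {3}; g ≡ 0 at y ∈ {3}; common: {3}.
  x = 7: f ≡ 0 at y ∈ {5}; g ≡ 0 at y ∈ {9}; common: ∅.
  x = 8: f ≡ 0 at y ∈ {7}; g ≡ 0 at y ∈ {4}; common: ∅.
  x = 9: f ≡ 0 at y ∈ {9}; g ≡ 0 at y ∈ {10}; common: ∅.
  x = 10: f ≡ 0 at y ∈ {0}; g ≡ 0 at y ∈ {5}; common: ∅.
Collecting: common zeros = {(6, 3)}, so the count is 1.
Comparison with the Bézout bound: 1 ≤ 1 = deg(f)·deg(g), as expected for curves with no common component (the bound is attained).


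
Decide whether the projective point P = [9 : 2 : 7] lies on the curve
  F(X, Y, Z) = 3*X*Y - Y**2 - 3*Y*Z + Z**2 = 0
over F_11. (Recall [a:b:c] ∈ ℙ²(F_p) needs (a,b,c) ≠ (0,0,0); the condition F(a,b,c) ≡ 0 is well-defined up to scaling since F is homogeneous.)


F(9,2,7) ≡ 2 (mod 11); P is NOT on the curve.

Evaluate F(9, 2, 7) term-by-term (mod 11).
  3*X*Y ↦ 3·9·2·1 = 54
  -Y**2 ↦ -1·1·4·1 = -4
  -3*Y*Z ↦ -3·1·2·7 = -42
  Z**2 ↦ 1·1·1·49 = 49
Sum: F(9, 2, 7) = (54) + (-4) + (-42) + (49) = 57.
Reducing mod 11: 57 ≡ 2 (mod 11).
Since F(a, b, c) ≡ 2 ≠ 0 (mod 11), P does NOT lie on the curve.


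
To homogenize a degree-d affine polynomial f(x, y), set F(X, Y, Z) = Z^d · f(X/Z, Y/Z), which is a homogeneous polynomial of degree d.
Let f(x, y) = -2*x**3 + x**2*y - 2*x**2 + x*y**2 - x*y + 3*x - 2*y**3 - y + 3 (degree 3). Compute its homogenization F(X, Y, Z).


F(X, Y, Z) = -2*X**3 + X**2*Y - 2*X**2*Z + X*Y**2 - X*Y*Z + 3*X*Z**2 - 2*Y**3 - Y*Z**2 + 3*Z**3

deg(f) = 3.
Substitute x = X/Z, y = Y/Z into f, then multiply by Z^3.
  monomial -2·x^3·y^0 ↦ -2·X^3·Y^0·Z^0.
  monomial 1·x^2·y^1 ↦ 1·X^2·Y^1·Z^0.
  monomial -2·x^2·y^0 ↦ -2·X^2·Y^0·Z^1.
  monomial 1·x^1·y^2 ↦ 1·X^1·Y^2·Z^0.
  monomial -1·x^1·y^1 ↦ -1·X^1·Y^1·Z^1.
  monomial 3·x^1·y^0 ↦ 3·X^1·Y^0·Z^2.
  monomial -2·x^0·y^3 ↦ -2·X^0·Y^3·Z^0.
  monomial -1·x^0·y^1 ↦ -1·X^0·Y^1·Z^2.
  monomial 3·x^0·y^0 ↦ 3·X^0·Y^0·Z^3.
Collecting: F(X, Y, Z) = -2*X**3 + X**2*Y - 2*X**2*Z + X*Y**2 - X*Y*Z + 3*X*Z**2 - 2*Y**3 - Y*Z**2 + 3*Z**3.


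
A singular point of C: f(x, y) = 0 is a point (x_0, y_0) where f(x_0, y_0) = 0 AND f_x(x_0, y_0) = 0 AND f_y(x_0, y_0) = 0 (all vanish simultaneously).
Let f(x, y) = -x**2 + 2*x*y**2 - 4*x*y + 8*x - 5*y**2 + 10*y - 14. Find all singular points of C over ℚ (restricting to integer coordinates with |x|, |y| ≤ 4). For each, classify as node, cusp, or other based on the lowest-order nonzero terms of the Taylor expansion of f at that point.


Singular points: {(3, 1)}; classification: node.

Compute partial derivatives:
  f_x = -2*x + 2*y**2 - 4*y + 8.
  f_y = 4*x*y - 4*x - 10*y + 10.
Scan x_0 ∈ {−4, ..., 4}. For each x_0, f_y(x_0, y) is a polynomial in y; find its integer roots y ∈ {−4, ..., 4}, then test f_x and f at those candidates.
  x = -4: f_y(-4, y) = 26 - 26*y; vanishes at y ∈ {1}. (-4, 1): f_x = 14 ≠ 0.
  x = -3: f_y(-3, y) = 22 - 22*y; vanishes at y ∈ {1}. (-3, 1): f_x = 12 ≠ 0.
  x = -2: f_y(-2, y) = 18 - 18*y; vanishes at y ∈ {1}. (-2, 1): f_x = 10 ≠ 0.
  x = -1: f_y(-1, y) = 14 - 14*y; vanishes at y ∈ {1}. (-1, 1): f_x = 8 ≠ 0.
  x = 0: f_y(0, y) = 10 - 10*y; vanishes at y ∈ {1}. (0, 1): f_x = 6 ≠ 0.
  x = 1: f_y(1, y) = 6 - 6*y; vanishes at y ∈ {1}. (1, 1): f_x = 4 ≠ 0.
  x = 2: f_y(2, y) = 2 - 2*y; vanishes at y ∈ {1}. (2, 1): f_x = 2 ≠ 0.
  x = 3: f_y(3, y) = 2*y - 2; vanishes at y ∈ {1}. (3, 1): f_x = 0, f = 0 — SINGULAR.
  x = 4: f_y(4, y) = 6*y - 6; vanishes at y ∈ {1}. (4, 1): f_x = -2 ≠ 0.
Only singular point on the grid: (3, 1).
Classify: substitute x = 3 + u, y = 1 + v and expand: f = -u**2 + 2*u*v**2 + v**2.
No constant or linear terms (consistent with a singular point). Quadratic part: -u**2 + v**2. Cubic part: 2*u*v**2.
The quadratic part v**2 - u**2 = (v − u)(v + u) splits into two distinct linear factors, so there are two distinct tangent lines y − 1 = ±(x − 3) — this is a node (ordinary double point).
Classification: node.


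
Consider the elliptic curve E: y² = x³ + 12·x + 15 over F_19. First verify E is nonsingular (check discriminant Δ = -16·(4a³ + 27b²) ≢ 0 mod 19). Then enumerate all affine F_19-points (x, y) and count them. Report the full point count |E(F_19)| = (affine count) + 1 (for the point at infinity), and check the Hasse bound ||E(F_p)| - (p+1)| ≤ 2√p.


Affine points = {(1, 3), (1, 16), (2, 3), (2, 16), (7, 9), (7, 10), (9, 4), (9, 15), (12, 5), (12, 14), (14, 1), (14, 18), (15, 6), (15, 13), (16, 3), (16, 16)}; affine count = 16; |E(F_19)| = 17.

Discriminant check: Δ ∝ 4a³ + 27b² = 4·12³ + 27·15² = 4·1728 + 27·225 ≡ 10 (mod 19). Nonzero ⇒ E is nonsingular.
For each x ∈ F_19, compute rhs = x³ + 12·x + 15 mod 19, then count y ∈ F_19 with y² ≡ rhs.
  x = 0: rhs = 15, matching y values: none (0 points).
  x = 1: rhs = 9, matching y values: 3, 16 (2 points).
  x = 2: rhs = 9, matching y values: 3, 16 (2 points).
  x = 3: rhs = 2, matching y values: none (0 points).
  x = 4: rhs = 13, matching y values: none (0 points).
  x = 5: rhs = 10, matching y values: none (0 points).
  x = 6: rhs = 18, matching y values: none (0 points).
  x = 7: rhs = 5, matching y values: 9, 10 (2 points).
  x = 8: rhs = 15, matching y values: none (0 points).
  x = 9: rhs = 16, matching y values: 4, 15 (2 points).
  x = 10: rhs = 14, matching y values: none (0 points).
  x = 11: rhs = 15, matching y values: none (0 points).
  x = 12: rhs = 6, matching y values: 5, 14 (2 points).
  x = 13: rhs = 12, matching y values: none (0 points).
  x = 14: rhs = 1, matching y values: 1, 18 (2 points).
  x = 15: rhs = 17, matching y values: 6, 13 (2 points).
  x = 16: rhs = 9, matching y values: 3, 16 (2 points).
  x = 17: rhs = 2, matching y values: none (0 points).
  x = 18: rhs = 2, matching y values: none (0 points).
Total affine count: 16.
Full point count |E(F_19)| = 16 + 1 = 17.
Hasse bound: |17 − (19+1)| = |-3| = 3 ≤ 2√19 ≈ 8.7178 ✓.


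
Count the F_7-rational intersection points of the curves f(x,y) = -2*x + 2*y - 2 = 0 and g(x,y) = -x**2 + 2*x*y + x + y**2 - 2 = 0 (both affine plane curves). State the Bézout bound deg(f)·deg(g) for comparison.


Common zeros: ∅; count = 0; Bézout bound = 2.

deg(f) = 1, deg(g) = 2, so Bézout bound = 2.
Scan x ∈ F_7. For each x, list the y ∈ F_7 with f(x, y) ≡ 0 and those with g(x, y) ≡ 0 (mod 7); the common zeros in that column are the intersection.
  x = 0: f ≡ 0 at y ∈ {1}; g ≡ 0 at y ∈ {3, 4}; common: ∅.
  x = 1: f ≡ 0 at y ∈ {2}; g ≡ 0 at y ∈ ∅; common: ∅.
  x = 2: f ≡ 0 at y ∈ {3}; g ≡ 0 at y ∈ {4, 6}; common: ∅.
  x = 3: f ≡ 0 at y ∈ {4}; g ≡ 0 at y ∈ ∅; common: ∅.
  x = 4: f ≡ 0 at y ∈ {5}; g ≡ 0 at y ∈ {0, 6}; common: ∅.
  x = 5: f ≡ 0 at y ∈ {6}; g ≡ 0 at y ∈ ∅; common: ∅.
  x = 6: f ≡ 0 at y ∈ {0}; g ≡ 0 at y ∈ ∅; common: ∅.
Collecting: common zeros = ∅, so the count is 0.
Comparison with the Bézout bound: 0 ≤ 2 = deg(f)·deg(g), as expected for curves with no common component (the affine F_7-count falls short of the bound because intersections may lie at infinity, over extension fields, or carry multiplicity).


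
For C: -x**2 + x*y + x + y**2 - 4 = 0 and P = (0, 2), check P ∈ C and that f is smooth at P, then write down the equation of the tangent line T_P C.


Tangent line at P: 3*x + 4*y - 8 = 0.

Step 1: f(0, 2) = 0, so P lies on C.
Step 2: partial derivatives
  f_x(x, y) = -2*x + y + 1, f_y(x, y) = x + 2*y.
  f_x(P) = 3, f_y(P) = 4 (gradient nonzero, so P is smooth).
Step 3: tangent line at P: 3·(x − 0) + 4·(y − 2) = 0.
Expanding: 3*x + 4*y - 8 = 0.


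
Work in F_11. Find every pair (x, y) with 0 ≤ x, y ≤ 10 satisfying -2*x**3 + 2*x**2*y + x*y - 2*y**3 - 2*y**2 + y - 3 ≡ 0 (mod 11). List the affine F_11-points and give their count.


Affine F_11-points: {(2, 5), (2, 7), (2, 9), (3, 6), (4, 4), (5, 0), (5, 2), (5, 8)}; count = 8.

For each of the 121 pairs (x, y) ∈ F_11², evaluate f(x, y) mod 11. Record the zeros.
  x = 0: [0↦8, 1↦5, 2↦8, 3↦5, 4↦6, 5↦10, 6↦5, 7↦1, 8↦8, 9↦3, 10↦7]  zeros at y ∈ ∅
  x = 1: [0↦6, 1↦6, 2↦1, 3↦1, 4↦5, 5↦1, 6↦10, 7↦9, 8↦8, 9↦6, 10↦2]  zeros at y ∈ ∅
  x = 2: [0↦3, 1↦10, 2↦1, 3↦8, 4↦8, 5↦0, 6↦5, 7↦0, 8↦6, 9↦0, 10↦3]  zeros at y ∈ {5, 7, 9}
  x = 3: [0↦9, 1↦5, 2↦7, 3↦3, 4↦3, 5↦6, 6↦0, 7↦6, 8↦1, 9↦6, 10↦9]  zeros at y ∈ {6}
  x = 4: [0↦1, 1↦1, 2↦7, 3↦7, 4↦0, 5↦7, 6↦5, 7↦4, 8↦3, 9↦1, 10↦8]  zeros at y ∈ {4}
  x = 5: [0↦0, 1↦8, 2↦0, 3↦8, 4↦9, 5↦2, 6↦8, 7↦4, 8↦0, 9↦6, 10↦10]  zeros at y ∈ {0, 2, 8}
  x = 6: [0↦5, 1↦3, 2↦7, 3↦5, 4↦7, 5↦1, 6↦8, 7↦5, 8↦2, 9↦9, 10↦3]  zeros at y ∈ ∅
  x = 7: [0↦4, 1↦7, 2↦5, 3↦8, 4↦4, 5↦3, 6↦4, 7↦6, 8↦8, 9↦9, 10↦8]  zeros at y ∈ ∅
  x = 8: [0↦7, 1↦8, 2↦4, 3↦5, 4↦10, 5↦7, 6↦6, 7↦6, 8↦6, 9↦5, 10↦2]  zeros at y ∈ ∅
  x = 9: [0↦2, 1↦5, 2↦3, 3↦6, 4↦2, 5↦1, 6↦2, 7↦4, 8↦6, 9↦7, 10↦6]  zeros at y ∈ ∅
  x = 10: [0↦10, 1↦8, 2↦1, 3↦10, 4↦1, 5↦6, 6↦2, 7↦10, 8↦7, 9↦3, 10↦8]  zeros at y ∈ ∅
Collecting zeros: affine points = {(2, 5), (2, 7), (2, 9), (3, 6), (4, 4), (5, 0), (5, 2), (5, 8)}.
Total count |C(F_11)_aff| = 8.


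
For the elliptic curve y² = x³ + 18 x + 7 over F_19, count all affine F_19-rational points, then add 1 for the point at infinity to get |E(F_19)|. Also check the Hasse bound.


Affine points = {(0, 8), (0, 11), (1, 8), (1, 11), (7, 1), (7, 18), (8, 6), (8, 13), (9, 9), (9, 10), (10, 3), (10, 16), (11, 4), (11, 15), (13, 5), (13, 14), (14, 1), (14, 18), (15, 2), (15, 17), (17, 1), (17, 18), (18, 8), (18, 11)}; affine count = 24; |E(F_19)| = 25.

Discriminant check: Δ ∝ 4a³ + 27b² = 4·18³ + 27·7² = 4·5832 + 27·49 ≡ 8 (mod 19). Nonzero ⇒ E is nonsingular.
For each x ∈ F_19, compute rhs = x³ + 18·x + 7 mod 19, then count y ∈ F_19 with y² ≡ rhs.
  x = 0: rhs = 7, matching y values: 8, 11 (2 points).
  x = 1: rhs = 7, matching y values: 8, 11 (2 points).
  x = 2: rhs = 13, matching y values: none (0 points).
  x = 3: rhs = 12, matching y values: none (0 points).
  x = 4: rhs = 10, matching y values: none (0 points).
  x = 5: rhs = 13, matching y values: none (0 points).
  x = 6: rhs = 8, matching y values: none (0 points).
  x = 7: rhs = 1, matching y values: 1, 18 (2 points).
  x = 8: rhs = 17, matching y values: 6, 13 (2 points).
  x = 9: rhs = 5, matching y values: 9, 10 (2 points).
  x = 10: rhs = 9, matching y values: 3, 16 (2 points).
  x = 11: rhs = 16, matching y values: 4, 15 (2 points).
  x = 12: rhs = 13, matching y values: none (0 points).
  x = 13: rhs = 6, matching y values: 5, 14 (2 points).
  x = 14: rhs = 1, matching y values: 1, 18 (2 points).
  x = 15: rhs = 4, matching y values: 2, 17 (2 points).
  x = 16: rhs = 2, matching y values: none (0 points).
  x = 17: rhs = 1, matching y values: 1, 18 (2 points).
  x = 18: rhs = 7, matching y values: 8, 11 (2 points).
Total affine count: 24.
Full point count |E(F_19)| = 24 + 1 = 25.
Hasse bound: |25 − (19+1)| = |5| = 5 ≤ 2√19 ≈ 8.7178 ✓.
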